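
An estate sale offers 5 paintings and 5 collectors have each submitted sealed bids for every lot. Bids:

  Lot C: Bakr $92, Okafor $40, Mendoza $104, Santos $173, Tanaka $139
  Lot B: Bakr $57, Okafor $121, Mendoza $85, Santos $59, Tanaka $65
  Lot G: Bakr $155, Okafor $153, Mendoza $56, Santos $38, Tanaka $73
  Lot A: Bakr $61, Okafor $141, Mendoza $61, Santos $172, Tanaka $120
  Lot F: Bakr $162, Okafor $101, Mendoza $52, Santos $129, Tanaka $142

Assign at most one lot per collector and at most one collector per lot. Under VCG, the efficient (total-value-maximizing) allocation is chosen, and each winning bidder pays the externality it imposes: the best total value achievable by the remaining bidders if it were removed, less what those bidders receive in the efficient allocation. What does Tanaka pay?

Tanaka pays $19.

Efficient allocation: Bakr→Lot F ($162), Okafor→Lot G ($153), Mendoza→Lot B ($85), Santos→Lot A ($172), Tanaka→Lot C ($139); total welfare W = $711.
Tanaka receives Lot C at value $139, so the others get W − 139 = $572.
Without Tanaka: best allocation of the remaining 4 bidders over all 5 lots is Bakr→Lot F ($162), Okafor→Lot G ($153), Mendoza→Lot C ($104), Santos→Lot A ($172), total $591.
VCG payment = (others' best without Tanaka) − (others' welfare with Tanaka) = 591 − 572 = $19.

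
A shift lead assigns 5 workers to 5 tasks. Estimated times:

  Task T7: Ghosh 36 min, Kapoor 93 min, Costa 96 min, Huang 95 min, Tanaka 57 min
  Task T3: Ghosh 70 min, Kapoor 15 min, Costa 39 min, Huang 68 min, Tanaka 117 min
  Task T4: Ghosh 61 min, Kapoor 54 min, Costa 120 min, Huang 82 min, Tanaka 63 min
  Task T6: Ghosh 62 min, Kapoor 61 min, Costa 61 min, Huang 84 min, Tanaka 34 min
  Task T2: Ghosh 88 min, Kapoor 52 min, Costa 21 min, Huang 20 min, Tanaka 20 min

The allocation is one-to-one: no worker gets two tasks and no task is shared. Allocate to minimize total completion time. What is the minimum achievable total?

Min total: 183 min

Optimal: Ghosh→Task T7 (36 min), Kapoor→Task T4 (54 min), Costa→Task T3 (39 min), Huang→Task T2 (20 min), Tanaka→Task T6 (34 min) — total 36+54+39+20+34 = 183 min.
Next-best assignment: Ghosh→Task T7, Kapoor→Task T3, Costa→Task T2, Huang→Task T4, Tanaka→Task T6 = 188 min.
Checked against all permutations: 183 min is optimal.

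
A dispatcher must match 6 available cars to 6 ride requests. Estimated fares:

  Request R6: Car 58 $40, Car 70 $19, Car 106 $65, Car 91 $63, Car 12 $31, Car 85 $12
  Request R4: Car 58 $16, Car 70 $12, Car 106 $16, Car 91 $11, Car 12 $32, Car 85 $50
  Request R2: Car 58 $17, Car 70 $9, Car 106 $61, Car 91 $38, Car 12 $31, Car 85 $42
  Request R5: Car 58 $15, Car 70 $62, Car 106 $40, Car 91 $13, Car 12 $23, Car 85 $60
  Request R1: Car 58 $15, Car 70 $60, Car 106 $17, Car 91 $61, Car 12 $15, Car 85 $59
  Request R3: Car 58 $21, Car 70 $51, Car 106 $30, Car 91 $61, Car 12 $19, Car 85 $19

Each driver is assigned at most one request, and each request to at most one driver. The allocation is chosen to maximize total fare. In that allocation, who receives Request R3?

Car 91 receives Request R3.

Optimal: Car 58→Request R6 ($40), Car 70→Request R5 ($62), Car 106→Request R2 ($61), Car 91→Request R3 ($61), Car 12→Request R4 ($32), Car 85→Request R1 ($59) — total 40+62+61+61+32+59 = $315.
Max-entry greedy (repeatedly take the single best remaining cell) gives $290, worse by 25.
Car 91's own top request is Request R6 ($63), but forcing Car 91→Request R6 and reassigning the rest optimally gives only $298 — worse by 17.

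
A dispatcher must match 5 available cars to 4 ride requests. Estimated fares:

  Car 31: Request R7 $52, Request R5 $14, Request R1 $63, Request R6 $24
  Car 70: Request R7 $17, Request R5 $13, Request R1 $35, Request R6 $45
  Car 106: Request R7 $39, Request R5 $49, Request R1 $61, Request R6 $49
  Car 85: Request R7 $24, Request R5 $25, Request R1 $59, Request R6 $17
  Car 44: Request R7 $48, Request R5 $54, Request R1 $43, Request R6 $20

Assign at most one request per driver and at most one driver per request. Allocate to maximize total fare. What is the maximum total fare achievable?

Optimal: Car 31→Request R7 ($52), Car 44→Request R5 ($54), Car 85→Request R1 ($59), Car 106→Request R6 ($49) — total 52+54+59+49 = $214.
No other one-to-one assignment exceeds $214.

Maximum total: $214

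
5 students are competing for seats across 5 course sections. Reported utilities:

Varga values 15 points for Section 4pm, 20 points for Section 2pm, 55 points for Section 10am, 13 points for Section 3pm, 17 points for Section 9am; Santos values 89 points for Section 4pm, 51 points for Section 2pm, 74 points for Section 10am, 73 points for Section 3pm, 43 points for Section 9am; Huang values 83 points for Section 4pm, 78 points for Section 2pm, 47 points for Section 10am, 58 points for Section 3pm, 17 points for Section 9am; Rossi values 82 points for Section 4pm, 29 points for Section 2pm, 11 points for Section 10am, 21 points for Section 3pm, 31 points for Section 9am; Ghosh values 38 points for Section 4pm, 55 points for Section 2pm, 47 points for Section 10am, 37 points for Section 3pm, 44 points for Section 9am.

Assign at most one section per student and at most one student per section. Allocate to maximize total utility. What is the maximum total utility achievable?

Max total: 332 points

Optimal: Varga→Section 10am (55 points), Santos→Section 3pm (73 points), Huang→Section 2pm (78 points), Rossi→Section 4pm (82 points), Ghosh→Section 9am (44 points) — total 55+73+78+82+44 = 332 points.
Max-entry greedy (repeatedly take the single best remaining cell) gives 287 points, worse by 45.
Swapping Varga↔Huang (Varga→Section 2pm 20 points, Huang→Section 10am 47 points) loses 66.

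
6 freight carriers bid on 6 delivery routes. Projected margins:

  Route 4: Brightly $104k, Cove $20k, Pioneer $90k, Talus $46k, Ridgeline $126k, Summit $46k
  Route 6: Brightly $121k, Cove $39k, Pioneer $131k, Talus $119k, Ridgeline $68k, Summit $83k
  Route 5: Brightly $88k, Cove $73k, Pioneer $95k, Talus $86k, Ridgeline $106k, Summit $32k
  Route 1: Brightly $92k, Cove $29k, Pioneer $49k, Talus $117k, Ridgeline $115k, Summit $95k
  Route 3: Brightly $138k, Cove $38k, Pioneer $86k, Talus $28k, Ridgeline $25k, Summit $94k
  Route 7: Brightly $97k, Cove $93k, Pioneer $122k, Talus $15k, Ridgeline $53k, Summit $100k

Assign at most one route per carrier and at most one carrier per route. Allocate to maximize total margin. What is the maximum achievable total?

Maximum total: $685k

This is the linear assignment problem.
Optimal: Brightly→Route 3 ($138k), Cove→Route 5 ($73k), Pioneer→Route 6 ($131k), Talus→Route 1 ($117k), Ridgeline→Route 4 ($126k), Summit→Route 7 ($100k) — total 138+73+131+117+126+100 = $685k.
Row-greedy (each carrier in turn takes its best remaining route) gives $637k, worse by 48.
Swapping Ridgeline↔Pioneer (Ridgeline→Route 6 $68k, Pioneer→Route 4 $90k) loses 99.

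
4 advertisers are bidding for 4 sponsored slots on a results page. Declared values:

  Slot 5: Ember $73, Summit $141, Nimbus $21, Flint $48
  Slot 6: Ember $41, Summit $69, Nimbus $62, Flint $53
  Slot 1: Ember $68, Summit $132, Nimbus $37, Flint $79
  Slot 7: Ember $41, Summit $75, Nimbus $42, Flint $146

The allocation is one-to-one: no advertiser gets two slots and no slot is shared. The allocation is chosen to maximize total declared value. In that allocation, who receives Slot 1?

Ember receives Slot 1.

This is the linear assignment problem.
Optimal: Ember→Slot 1 ($68), Summit→Slot 5 ($141), Nimbus→Slot 6 ($62), Flint→Slot 7 ($146) — total 68+141+62+146 = $417.
Row-greedy (each advertiser in turn takes its best remaining slot) gives $413, worse by 4.
Next-best assignment: Ember→Slot 5, Summit→Slot 1, Nimbus→Slot 6, Flint→Slot 7 = $413.
Checked against all permutations: $417 is optimal.
Ember's own top slot is Slot 5 ($73), but forcing Ember→Slot 5 and reassigning the rest optimally gives only $413 — worse by 4.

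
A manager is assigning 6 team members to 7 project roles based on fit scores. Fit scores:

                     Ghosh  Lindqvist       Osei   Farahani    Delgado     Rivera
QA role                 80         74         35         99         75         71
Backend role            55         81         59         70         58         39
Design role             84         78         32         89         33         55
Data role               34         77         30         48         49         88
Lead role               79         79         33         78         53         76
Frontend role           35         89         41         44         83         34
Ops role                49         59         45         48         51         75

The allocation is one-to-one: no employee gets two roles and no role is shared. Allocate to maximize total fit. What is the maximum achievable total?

Optimal: Ghosh→Design role (84 pts), Lindqvist→Lead role (79 pts), Osei→Backend role (59 pts), Farahani→QA role (99 pts), Delgado→Frontend role (83 pts), Rivera→Data role (88 pts) — total 84+79+59+99+83+88 = 492 pts.
Column-greedy (each role in turn goes to its best remaining employee) gives 446 pts, worse by 46.
Checked against all permutations: 492 pts is optimal.

Maximum total: 492 pts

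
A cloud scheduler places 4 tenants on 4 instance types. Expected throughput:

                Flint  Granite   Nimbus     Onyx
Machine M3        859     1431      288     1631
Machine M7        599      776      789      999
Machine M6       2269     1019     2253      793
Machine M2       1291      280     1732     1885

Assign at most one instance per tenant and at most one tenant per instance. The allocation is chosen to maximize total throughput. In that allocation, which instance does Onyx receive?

This is the linear assignment problem.
Optimal: Flint→Machine M6 (2269 ops/s), Granite→Machine M3 (1431 ops/s), Nimbus→Machine M2 (1732 ops/s), Onyx→Machine M7 (999 ops/s) — total 2269+1431+1732+999 = 6431 ops/s.
Column-greedy (each instance in turn goes to its best remaining tenant) gives 4969 ops/s, worse by 1462.
Next-best assignment: Flint→Machine M6, Granite→Machine M7, Nimbus→Machine M2, Onyx→Machine M3 = 6408 ops/s.
Swapping Nimbus↔Onyx (Nimbus→Machine M7 789 ops/s, Onyx→Machine M2 1885 ops/s) loses 57.
Onyx's own top instance is Machine M2 (1885 ops/s), but forcing Onyx→Machine M2 and reassigning the rest optimally gives only 6374 ops/s — worse by 57.

Onyx receives Machine M7.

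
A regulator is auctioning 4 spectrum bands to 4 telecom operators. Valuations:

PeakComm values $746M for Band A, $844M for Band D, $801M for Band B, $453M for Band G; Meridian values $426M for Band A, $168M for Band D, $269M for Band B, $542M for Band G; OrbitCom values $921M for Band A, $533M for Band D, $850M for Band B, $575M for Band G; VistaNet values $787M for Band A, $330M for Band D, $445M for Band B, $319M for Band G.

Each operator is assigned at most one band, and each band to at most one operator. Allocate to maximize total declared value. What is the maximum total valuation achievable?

Max total: $3023M

Optimal: PeakComm→Band D ($844M), Meridian→Band G ($542M), OrbitCom→Band B ($850M), VistaNet→Band A ($787M) — total 844+542+850+787 = $3023M.
Max-entry greedy (repeatedly take the single best remaining cell) gives $2752M, worse by 271.
Every other assignment is strictly worse.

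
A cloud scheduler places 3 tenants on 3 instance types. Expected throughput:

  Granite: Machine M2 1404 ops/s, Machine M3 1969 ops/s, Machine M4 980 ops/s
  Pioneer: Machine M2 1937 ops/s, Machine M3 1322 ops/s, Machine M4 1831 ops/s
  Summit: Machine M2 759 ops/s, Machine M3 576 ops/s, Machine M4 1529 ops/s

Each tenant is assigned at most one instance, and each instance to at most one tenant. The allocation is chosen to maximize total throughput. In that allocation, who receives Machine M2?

Optimal: Granite→Machine M3 (1969 ops/s), Pioneer→Machine M2 (1937 ops/s), Summit→Machine M4 (1529 ops/s) — total 1969+1937+1529 = 5435 ops/s.
Checked against all permutations: 5435 ops/s is optimal.

Pioneer receives Machine M2.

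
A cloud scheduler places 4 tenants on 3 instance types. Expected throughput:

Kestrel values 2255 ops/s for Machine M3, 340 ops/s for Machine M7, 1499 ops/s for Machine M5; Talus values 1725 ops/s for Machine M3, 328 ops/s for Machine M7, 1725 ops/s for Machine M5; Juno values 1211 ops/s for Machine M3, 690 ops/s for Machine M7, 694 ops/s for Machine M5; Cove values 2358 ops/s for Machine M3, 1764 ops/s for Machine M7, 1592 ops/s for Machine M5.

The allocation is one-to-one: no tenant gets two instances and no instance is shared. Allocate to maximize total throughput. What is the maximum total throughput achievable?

Maximum total: 5744 ops/s

Optimal: Kestrel→Machine M3 (2255 ops/s), Cove→Machine M7 (1764 ops/s), Talus→Machine M5 (1725 ops/s) — total 2255+1764+1725 = 5744 ops/s.
Max-entry greedy (repeatedly take the single best remaining cell) gives 4773 ops/s, worse by 971.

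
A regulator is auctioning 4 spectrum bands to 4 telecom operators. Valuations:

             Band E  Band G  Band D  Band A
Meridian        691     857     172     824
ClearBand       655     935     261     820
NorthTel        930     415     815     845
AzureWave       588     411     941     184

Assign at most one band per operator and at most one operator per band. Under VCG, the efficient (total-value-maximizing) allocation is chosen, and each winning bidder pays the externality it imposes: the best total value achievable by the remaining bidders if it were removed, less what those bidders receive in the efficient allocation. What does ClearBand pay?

ClearBand pays $33M.

Efficient allocation: Meridian→Band A ($824M), ClearBand→Band G ($935M), NorthTel→Band E ($930M), AzureWave→Band D ($941M); total welfare W = $3630M.
ClearBand receives Band G at value $935M, so the others get W − 935 = $2695M.
Without ClearBand: best allocation of the remaining 3 bidders over all 4 bands is Meridian→Band G ($857M), NorthTel→Band E ($930M), AzureWave→Band D ($941M), total $2728M.
VCG payment = (others' best without ClearBand) − (others' welfare with ClearBand) = 2728 − 2695 = $33M.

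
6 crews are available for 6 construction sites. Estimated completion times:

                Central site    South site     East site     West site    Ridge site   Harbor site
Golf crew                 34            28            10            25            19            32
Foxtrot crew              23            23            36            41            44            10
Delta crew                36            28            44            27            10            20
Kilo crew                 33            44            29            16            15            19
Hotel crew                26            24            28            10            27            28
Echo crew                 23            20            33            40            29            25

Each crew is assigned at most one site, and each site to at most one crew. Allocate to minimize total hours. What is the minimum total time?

Minimum total: 92 hours

Optimal: Golf crew→East site (10 hours), Foxtrot crew→Central site (23 hours), Delta crew→Ridge site (10 hours), Kilo crew→Harbor site (19 hours), Hotel crew→West site (10 hours), Echo crew→South site (20 hours) — total 10+23+10+19+10+20 = 92 hours.
Min-entry greedy (repeatedly take the single cheapest remaining cell) gives 93 hours, worse by 1.
Swapping Foxtrot crew↔Hotel crew (Foxtrot crew→West site 41 hours, Hotel crew→Central site 26 hours) adds 34.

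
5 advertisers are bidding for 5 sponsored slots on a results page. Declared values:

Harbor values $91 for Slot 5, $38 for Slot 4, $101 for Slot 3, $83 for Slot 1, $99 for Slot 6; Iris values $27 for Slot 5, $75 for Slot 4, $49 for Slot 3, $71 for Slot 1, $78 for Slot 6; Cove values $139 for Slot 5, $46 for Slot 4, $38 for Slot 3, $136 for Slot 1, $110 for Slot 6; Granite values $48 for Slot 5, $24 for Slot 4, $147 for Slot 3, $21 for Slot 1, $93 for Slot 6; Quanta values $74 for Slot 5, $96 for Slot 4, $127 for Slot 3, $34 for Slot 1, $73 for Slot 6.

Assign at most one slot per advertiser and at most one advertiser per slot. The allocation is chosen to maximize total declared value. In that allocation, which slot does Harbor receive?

Harbor receives Slot 6.

This is a one-to-one assignment (maximum-weight bipartite matching).
Optimal: Harbor→Slot 6 ($99), Iris→Slot 1 ($71), Cove→Slot 5 ($139), Granite→Slot 3 ($147), Quanta→Slot 4 ($96) — total 99+71+139+147+96 = $552.
Column-greedy (each slot in turn goes to its best remaining advertiser) gives $543, worse by 9.
Harbor's own top slot is Slot 3 ($101), but forcing Harbor→Slot 3 and reassigning the rest optimally gives only $500 — worse by 52.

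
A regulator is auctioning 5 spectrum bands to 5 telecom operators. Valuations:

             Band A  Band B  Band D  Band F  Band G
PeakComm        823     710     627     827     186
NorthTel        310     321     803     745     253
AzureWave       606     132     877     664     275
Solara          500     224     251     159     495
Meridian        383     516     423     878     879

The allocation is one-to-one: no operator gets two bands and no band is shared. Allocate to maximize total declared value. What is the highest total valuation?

Optimal: PeakComm→Band B ($710M), NorthTel→Band F ($745M), AzureWave→Band D ($877M), Solara→Band A ($500M), Meridian→Band G ($879M) — total 710+745+877+500+879 = $3711M.
Next-best assignment: PeakComm→Band B, NorthTel→Band D, AzureWave→Band F, Solara→Band A, Meridian→Band G = $3556M.

Max total: $3711M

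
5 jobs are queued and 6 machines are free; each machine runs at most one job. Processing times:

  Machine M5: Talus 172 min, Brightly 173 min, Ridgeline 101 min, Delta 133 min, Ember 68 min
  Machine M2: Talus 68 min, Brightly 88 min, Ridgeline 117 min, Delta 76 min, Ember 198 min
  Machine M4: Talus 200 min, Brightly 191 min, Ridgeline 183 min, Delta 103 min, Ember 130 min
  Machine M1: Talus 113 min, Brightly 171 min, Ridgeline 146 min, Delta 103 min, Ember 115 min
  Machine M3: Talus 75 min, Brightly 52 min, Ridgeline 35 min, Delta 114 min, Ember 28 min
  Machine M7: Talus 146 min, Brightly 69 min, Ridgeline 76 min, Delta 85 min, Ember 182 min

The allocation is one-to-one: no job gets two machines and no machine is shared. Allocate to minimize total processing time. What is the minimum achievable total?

Treat this as an assignment problem: match each job to one machine.
Optimal: Talus→Machine M2 (68 min), Brightly→Machine M7 (69 min), Ridgeline→Machine M3 (35 min), Delta→Machine M4 (103 min), Ember→Machine M5 (68 min) — total 68+69+35+103+68 = 343 min.
Swapping Talus↔Ember (Talus→Machine M5 172 min, Ember→Machine M2 198 min) adds 234.
Checked against all permutations: 343 min is optimal.

Minimum total: 343 min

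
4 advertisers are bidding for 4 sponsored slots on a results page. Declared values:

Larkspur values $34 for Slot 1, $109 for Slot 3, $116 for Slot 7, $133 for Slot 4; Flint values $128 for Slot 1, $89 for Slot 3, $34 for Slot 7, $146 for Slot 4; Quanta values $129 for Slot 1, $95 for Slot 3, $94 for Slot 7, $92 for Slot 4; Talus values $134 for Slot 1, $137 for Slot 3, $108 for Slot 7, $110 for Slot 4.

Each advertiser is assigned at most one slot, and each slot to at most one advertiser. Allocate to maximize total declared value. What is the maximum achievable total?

Max total: $528

Treat this as an assignment problem: match each advertiser to one slot.
Optimal: Larkspur→Slot 7 ($116), Flint→Slot 4 ($146), Quanta→Slot 1 ($129), Talus→Slot 3 ($137) — total 116+146+129+137 = $528.
Row-greedy (each advertiser in turn takes its best remaining slot) gives $464, worse by 64.
Every other assignment is strictly worse.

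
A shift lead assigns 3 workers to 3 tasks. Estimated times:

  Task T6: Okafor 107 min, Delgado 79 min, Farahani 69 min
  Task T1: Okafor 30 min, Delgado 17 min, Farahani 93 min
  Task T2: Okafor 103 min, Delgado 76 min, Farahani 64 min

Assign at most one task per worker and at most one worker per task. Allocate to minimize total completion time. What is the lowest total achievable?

This is a one-to-one assignment (minimum-cost bipartite matching).
Optimal: Okafor→Task T1 (30 min), Delgado→Task T6 (79 min), Farahani→Task T2 (64 min) — total 30+79+64 = 173 min.
Row-greedy (each worker in turn takes its cheapest remaining task) gives 175 min, worse by 2.
Next-best assignment: Okafor→Task T1, Delgado→Task T2, Farahani→Task T6 = 175 min.
Checked against all permutations: 173 min is optimal.

Minimum total: 173 min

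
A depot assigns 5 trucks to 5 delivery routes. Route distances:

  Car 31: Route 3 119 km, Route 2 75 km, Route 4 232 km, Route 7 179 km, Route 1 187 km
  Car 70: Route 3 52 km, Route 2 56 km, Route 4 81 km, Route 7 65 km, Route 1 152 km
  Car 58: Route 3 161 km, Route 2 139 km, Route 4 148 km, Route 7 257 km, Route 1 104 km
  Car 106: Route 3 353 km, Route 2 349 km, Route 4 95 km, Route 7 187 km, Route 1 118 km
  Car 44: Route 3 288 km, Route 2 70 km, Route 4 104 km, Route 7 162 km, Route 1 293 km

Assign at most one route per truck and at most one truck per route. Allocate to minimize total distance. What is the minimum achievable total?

Minimum total: 453 km

Treat this as an assignment problem: match each truck to one route.
Optimal: Car 31→Route 3 (119 km), Car 70→Route 7 (65 km), Car 58→Route 1 (104 km), Car 106→Route 4 (95 km), Car 44→Route 2 (70 km) — total 119+65+104+95+70 = 453 km.
Column-greedy (each route in turn goes to its cheapest remaining truck) gives 500 km, worse by 47.
Every other assignment is strictly worse.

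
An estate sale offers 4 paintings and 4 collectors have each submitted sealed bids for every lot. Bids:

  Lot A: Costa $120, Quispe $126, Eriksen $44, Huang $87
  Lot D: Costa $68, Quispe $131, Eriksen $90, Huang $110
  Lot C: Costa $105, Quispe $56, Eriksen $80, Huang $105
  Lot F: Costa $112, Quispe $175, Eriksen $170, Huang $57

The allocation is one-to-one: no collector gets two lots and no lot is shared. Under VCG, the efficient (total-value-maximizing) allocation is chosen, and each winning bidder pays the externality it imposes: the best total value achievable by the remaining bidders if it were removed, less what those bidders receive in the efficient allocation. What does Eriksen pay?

Eriksen pays $49.

Efficient allocation: Costa→Lot A ($120), Quispe→Lot D ($131), Eriksen→Lot F ($170), Huang→Lot C ($105); total welfare W = $526.
Eriksen receives Lot F at value $170, so the others get W − 170 = $356.
Without Eriksen: best allocation of the remaining 3 bidders over all 4 lots is Costa→Lot A ($120), Quispe→Lot F ($175), Huang→Lot D ($110), total $405.
VCG payment = (others' best without Eriksen) − (others' welfare with Eriksen) = 405 − 356 = $49.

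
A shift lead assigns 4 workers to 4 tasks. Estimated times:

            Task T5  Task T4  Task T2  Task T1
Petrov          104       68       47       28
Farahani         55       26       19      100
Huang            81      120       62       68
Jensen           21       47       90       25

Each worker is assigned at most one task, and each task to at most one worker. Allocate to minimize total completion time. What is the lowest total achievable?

Optimal: Petrov→Task T1 (28 min), Farahani→Task T4 (26 min), Huang→Task T2 (62 min), Jensen→Task T5 (21 min) — total 28+26+62+21 = 137 min.
Min-entry greedy (repeatedly take the single cheapest remaining cell) gives 188 min, worse by 51.
Next-best assignment: Petrov→Task T2, Farahani→Task T4, Huang→Task T1, Jensen→Task T5 = 162 min.

Minimum total: 137 min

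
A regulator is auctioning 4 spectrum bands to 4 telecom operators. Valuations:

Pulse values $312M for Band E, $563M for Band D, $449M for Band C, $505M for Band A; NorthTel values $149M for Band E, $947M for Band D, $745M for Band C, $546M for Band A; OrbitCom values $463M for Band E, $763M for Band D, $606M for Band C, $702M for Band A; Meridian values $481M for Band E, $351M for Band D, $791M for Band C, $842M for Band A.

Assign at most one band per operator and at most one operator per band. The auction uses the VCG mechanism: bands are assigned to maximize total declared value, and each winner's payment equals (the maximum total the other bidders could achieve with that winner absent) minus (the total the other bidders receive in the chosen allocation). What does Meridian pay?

Meridian pays $137M.

Efficient allocation: Pulse→Band E ($312M), NorthTel→Band D ($947M), OrbitCom→Band A ($702M), Meridian→Band C ($791M); total welfare W = $2752M.
Meridian receives Band C at value $791M, so the others get W − 791 = $1961M.
Without Meridian: best allocation of the remaining 3 bidders over all 4 bands is Pulse→Band C ($449M), NorthTel→Band D ($947M), OrbitCom→Band A ($702M), total $2098M.
VCG payment = (others' best without Meridian) − (others' welfare with Meridian) = 2098 − 1961 = $137M.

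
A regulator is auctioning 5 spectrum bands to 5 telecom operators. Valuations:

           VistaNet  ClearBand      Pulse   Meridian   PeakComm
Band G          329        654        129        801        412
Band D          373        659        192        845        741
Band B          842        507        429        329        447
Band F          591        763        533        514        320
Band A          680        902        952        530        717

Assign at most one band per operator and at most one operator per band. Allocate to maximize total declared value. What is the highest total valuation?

Max total: $4099M

Optimal: VistaNet→Band B ($842M), ClearBand→Band F ($763M), Pulse→Band A ($952M), Meridian→Band G ($801M), PeakComm→Band D ($741M) — total 842+763+952+801+741 = $4099M.
Every other assignment is strictly worse.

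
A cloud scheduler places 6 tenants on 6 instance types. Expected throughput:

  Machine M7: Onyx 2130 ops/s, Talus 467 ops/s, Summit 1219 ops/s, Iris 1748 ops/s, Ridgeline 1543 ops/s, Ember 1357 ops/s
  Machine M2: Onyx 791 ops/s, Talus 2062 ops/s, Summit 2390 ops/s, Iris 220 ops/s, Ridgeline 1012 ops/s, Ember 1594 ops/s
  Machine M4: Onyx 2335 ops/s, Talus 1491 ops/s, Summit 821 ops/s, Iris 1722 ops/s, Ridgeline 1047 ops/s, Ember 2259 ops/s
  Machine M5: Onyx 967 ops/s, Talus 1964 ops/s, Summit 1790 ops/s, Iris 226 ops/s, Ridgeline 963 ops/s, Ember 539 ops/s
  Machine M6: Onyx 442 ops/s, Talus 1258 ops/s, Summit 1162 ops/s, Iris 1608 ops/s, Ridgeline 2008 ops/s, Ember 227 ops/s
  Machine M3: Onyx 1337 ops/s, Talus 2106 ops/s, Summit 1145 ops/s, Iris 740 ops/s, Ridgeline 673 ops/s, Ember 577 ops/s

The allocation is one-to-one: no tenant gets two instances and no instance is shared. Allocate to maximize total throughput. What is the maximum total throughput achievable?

Optimal: Onyx→Machine M3 (1337 ops/s), Talus→Machine M5 (1964 ops/s), Summit→Machine M2 (2390 ops/s), Iris→Machine M7 (1748 ops/s), Ridgeline→Machine M6 (2008 ops/s), Ember→Machine M4 (2259 ops/s) — total 1337+1964+2390+1748+2008+2259 = 11706 ops/s.
Column-greedy (each instance in turn goes to its best remaining tenant) gives 11491 ops/s, worse by 215.
Every other assignment is strictly worse.

Max total: 11706 ops/s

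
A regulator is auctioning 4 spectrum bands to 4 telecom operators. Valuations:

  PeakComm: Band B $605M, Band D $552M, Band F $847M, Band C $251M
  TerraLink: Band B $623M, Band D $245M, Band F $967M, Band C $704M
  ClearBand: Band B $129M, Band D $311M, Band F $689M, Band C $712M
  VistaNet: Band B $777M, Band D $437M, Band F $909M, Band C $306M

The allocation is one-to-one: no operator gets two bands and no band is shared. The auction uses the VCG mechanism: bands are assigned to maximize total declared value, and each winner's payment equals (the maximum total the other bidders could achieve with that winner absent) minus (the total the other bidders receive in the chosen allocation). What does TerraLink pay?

Efficient allocation: PeakComm→Band D ($552M), TerraLink→Band F ($967M), ClearBand→Band C ($712M), VistaNet→Band B ($777M); total welfare W = $3008M.
TerraLink receives Band F at value $967M, so the others get W − 967 = $2041M.
Without TerraLink: best allocation of the remaining 3 bidders over all 4 bands is PeakComm→Band F ($847M), ClearBand→Band C ($712M), VistaNet→Band B ($777M), total $2336M.
VCG payment = (others' best without TerraLink) − (others' welfare with TerraLink) = 2336 − 2041 = $295M.

TerraLink pays $295M.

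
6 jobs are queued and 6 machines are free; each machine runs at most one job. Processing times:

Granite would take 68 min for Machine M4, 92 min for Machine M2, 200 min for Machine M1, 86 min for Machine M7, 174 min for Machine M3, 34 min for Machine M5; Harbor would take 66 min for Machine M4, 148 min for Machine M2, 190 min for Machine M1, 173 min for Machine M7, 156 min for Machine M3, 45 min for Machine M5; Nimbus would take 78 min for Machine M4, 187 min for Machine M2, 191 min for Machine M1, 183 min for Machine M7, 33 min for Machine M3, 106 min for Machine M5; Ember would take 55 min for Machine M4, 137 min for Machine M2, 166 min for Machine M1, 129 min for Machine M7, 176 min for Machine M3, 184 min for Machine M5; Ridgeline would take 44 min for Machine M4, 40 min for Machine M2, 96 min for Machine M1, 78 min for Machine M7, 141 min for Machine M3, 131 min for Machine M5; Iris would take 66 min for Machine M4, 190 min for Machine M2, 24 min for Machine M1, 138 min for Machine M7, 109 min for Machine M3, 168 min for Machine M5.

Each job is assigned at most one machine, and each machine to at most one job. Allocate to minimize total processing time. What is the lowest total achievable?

Min total: 283 min

Optimal: Granite→Machine M7 (86 min), Harbor→Machine M5 (45 min), Nimbus→Machine M3 (33 min), Ember→Machine M4 (55 min), Ridgeline→Machine M2 (40 min), Iris→Machine M1 (24 min) — total 86+45+33+55+40+24 = 283 min.
Next-best assignment: Granite→Machine M5, Harbor→Machine M4, Nimbus→Machine M3, Ember→Machine M7, Ridgeline→Machine M2, Iris→Machine M1 = 326 min.
Every other assignment is strictly worse.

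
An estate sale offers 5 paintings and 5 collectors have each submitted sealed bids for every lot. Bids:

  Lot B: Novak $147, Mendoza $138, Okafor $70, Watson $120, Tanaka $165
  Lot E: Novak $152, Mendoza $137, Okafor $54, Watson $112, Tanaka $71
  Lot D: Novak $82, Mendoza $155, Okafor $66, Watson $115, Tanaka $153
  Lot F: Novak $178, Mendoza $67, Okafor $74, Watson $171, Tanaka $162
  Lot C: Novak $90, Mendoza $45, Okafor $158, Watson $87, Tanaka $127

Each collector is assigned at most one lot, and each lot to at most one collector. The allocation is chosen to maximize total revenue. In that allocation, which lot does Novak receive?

This is a one-to-one assignment (maximum-weight bipartite matching).
Optimal: Novak→Lot E ($152), Mendoza→Lot D ($155), Okafor→Lot C ($158), Watson→Lot F ($171), Tanaka→Lot B ($165) — total 152+155+158+171+165 = $801.
Next-best assignment: Novak→Lot E, Mendoza→Lot B, Okafor→Lot C, Watson→Lot F, Tanaka→Lot D = $772.
Swapping Okafor↔Mendoza (Okafor→Lot D $66, Mendoza→Lot C $45) loses 202.
No other one-to-one assignment exceeds $801.
Novak's own top lot is Lot F ($178), but forcing Novak→Lot F and reassigning the rest optimally gives only $768 — worse by 33.

Novak receives Lot E.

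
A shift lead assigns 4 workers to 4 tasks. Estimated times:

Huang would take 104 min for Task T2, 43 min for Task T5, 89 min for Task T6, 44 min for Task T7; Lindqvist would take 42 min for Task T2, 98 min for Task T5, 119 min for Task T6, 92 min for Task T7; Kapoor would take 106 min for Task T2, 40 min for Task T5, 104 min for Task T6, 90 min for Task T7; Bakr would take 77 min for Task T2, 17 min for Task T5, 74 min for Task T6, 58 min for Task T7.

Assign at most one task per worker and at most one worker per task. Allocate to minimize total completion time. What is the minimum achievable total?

Min total: 200 min

Optimal: Huang→Task T7 (44 min), Lindqvist→Task T2 (42 min), Kapoor→Task T5 (40 min), Bakr→Task T6 (74 min) — total 44+42+40+74 = 200 min.
Next-best assignment: Huang→Task T7, Lindqvist→Task T2, Kapoor→Task T6, Bakr→Task T5 = 207 min.
Swapping Kapoor↔Lindqvist (Kapoor→Task T2 106 min, Lindqvist→Task T5 98 min) adds 122.
Every other assignment is strictly worse.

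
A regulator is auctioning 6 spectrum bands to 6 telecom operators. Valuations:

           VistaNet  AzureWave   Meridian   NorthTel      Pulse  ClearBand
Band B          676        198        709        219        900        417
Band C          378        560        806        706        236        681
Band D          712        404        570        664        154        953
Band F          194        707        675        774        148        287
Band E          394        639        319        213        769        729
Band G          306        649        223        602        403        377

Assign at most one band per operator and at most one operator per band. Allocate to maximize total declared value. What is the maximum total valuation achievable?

Maximum total: $4627M

Optimal: VistaNet→Band B ($676M), AzureWave→Band G ($649M), Meridian→Band C ($806M), NorthTel→Band F ($774M), Pulse→Band E ($769M), ClearBand→Band D ($953M) — total 676+649+806+774+769+953 = $4627M.
Column-greedy (each band in turn goes to its best remaining operator) gives $4378M, worse by 249.
Next-best assignment: VistaNet→Band D, AzureWave→Band G, Meridian→Band C, NorthTel→Band F, Pulse→Band B, ClearBand→Band E = $4570M.
Swapping Pulse↔Meridian (Pulse→Band C $236M, Meridian→Band E $319M) loses 1020.
Checked against all permutations: $4627M is optimal.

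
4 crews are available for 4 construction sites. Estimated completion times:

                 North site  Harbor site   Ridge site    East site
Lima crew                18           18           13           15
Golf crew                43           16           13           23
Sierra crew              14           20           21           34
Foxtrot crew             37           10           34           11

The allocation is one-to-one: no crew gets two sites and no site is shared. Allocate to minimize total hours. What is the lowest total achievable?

Min total: 52 hours

This is a one-to-one assignment (minimum-cost bipartite matching).
Optimal: Lima crew→East site (15 hours), Golf crew→Ridge site (13 hours), Sierra crew→North site (14 hours), Foxtrot crew→Harbor site (10 hours) — total 15+13+14+10 = 52 hours.
Column-greedy (each site in turn goes to its cheapest remaining crew) gives 60 hours, worse by 8.
Checked against all permutations: 52 hours is optimal.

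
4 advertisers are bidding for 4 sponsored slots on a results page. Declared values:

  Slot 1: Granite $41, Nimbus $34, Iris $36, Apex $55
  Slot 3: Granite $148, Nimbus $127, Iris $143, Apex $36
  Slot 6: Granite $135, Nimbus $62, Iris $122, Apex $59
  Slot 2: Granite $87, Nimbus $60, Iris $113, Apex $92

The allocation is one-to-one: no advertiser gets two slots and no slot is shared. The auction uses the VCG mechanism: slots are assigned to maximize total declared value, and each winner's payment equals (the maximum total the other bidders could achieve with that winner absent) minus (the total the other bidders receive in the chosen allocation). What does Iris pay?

Iris pays $37.

Efficient allocation: Granite→Slot 6 ($135), Nimbus→Slot 3 ($127), Iris→Slot 2 ($113), Apex→Slot 1 ($55); total welfare W = $430.
Iris receives Slot 2 at value $113, so the others get W − 113 = $317.
Without Iris: best allocation of the remaining 3 bidders over all 4 slots is Granite→Slot 6 ($135), Nimbus→Slot 3 ($127), Apex→Slot 2 ($92), total $354.
VCG payment = (others' best without Iris) − (others' welfare with Iris) = 354 − 317 = $37.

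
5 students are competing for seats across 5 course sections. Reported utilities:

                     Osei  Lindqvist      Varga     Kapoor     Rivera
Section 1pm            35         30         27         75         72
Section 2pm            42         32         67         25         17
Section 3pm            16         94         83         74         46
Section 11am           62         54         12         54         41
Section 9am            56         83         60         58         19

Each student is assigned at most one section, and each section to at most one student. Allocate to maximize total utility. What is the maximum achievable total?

Maximum total: 358 points

Optimal: Osei→Section 11am (62 points), Lindqvist→Section 9am (83 points), Varga→Section 2pm (67 points), Kapoor→Section 3pm (74 points), Rivera→Section 1pm (72 points) — total 62+83+67+74+72 = 358 points.
Max-entry greedy (repeatedly take the single best remaining cell) gives 317 points, worse by 41.
Next-best assignment: Osei→Section 11am, Lindqvist→Section 3pm, Varga→Section 2pm, Kapoor→Section 9am, Rivera→Section 1pm = 353 points.
Swapping Osei↔Lindqvist (Osei→Section 9am 56 points, Lindqvist→Section 11am 54 points) loses 35.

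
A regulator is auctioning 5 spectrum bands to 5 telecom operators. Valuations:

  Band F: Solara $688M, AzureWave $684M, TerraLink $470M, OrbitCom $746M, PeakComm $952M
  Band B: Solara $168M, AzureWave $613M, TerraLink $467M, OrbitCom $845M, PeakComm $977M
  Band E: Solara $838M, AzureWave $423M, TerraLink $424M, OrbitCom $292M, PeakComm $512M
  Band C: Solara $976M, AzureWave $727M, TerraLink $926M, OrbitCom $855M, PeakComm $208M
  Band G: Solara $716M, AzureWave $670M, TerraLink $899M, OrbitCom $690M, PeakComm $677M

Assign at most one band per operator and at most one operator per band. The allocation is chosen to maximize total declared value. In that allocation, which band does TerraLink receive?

Treat this as an assignment problem: match each operator to one band.
Optimal: Solara→Band E ($838M), AzureWave→Band C ($727M), TerraLink→Band G ($899M), OrbitCom→Band B ($845M), PeakComm→Band F ($952M) — total 838+727+899+845+952 = $4261M.
Max-entry greedy (repeatedly take the single best remaining cell) gives $4021M, worse by 240.
TerraLink's own top band is Band C ($926M), but forcing TerraLink→Band C and reassigning the rest optimally gives only $4231M — worse by 30.

TerraLink receives Band G.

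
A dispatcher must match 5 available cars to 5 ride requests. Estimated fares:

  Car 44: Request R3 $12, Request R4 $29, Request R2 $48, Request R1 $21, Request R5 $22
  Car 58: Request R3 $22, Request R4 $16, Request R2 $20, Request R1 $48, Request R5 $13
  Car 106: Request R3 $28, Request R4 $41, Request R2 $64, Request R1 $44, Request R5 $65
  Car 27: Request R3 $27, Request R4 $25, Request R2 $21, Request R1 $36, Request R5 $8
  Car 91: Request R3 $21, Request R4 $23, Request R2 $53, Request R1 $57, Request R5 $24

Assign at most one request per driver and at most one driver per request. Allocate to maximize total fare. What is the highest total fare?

Maximum total: $222

This is the linear assignment problem.
Optimal: Car 44→Request R4 ($29), Car 58→Request R1 ($48), Car 106→Request R5 ($65), Car 27→Request R3 ($27), Car 91→Request R2 ($53) — total 29+48+65+27+53 = $222.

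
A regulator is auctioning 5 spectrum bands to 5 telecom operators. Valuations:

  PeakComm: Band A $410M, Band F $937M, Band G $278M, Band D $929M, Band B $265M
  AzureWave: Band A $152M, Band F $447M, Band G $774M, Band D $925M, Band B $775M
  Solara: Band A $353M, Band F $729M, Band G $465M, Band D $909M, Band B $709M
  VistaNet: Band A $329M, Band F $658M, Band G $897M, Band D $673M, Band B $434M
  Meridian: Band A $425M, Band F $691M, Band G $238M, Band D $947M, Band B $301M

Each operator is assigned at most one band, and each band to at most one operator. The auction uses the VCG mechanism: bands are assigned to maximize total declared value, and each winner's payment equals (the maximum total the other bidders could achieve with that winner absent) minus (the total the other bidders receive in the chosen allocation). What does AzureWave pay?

Efficient allocation: PeakComm→Band F ($937M), AzureWave→Band B ($775M), Solara→Band D ($909M), VistaNet→Band G ($897M), Meridian→Band A ($425M); total welfare W = $3943M.
AzureWave receives Band B at value $775M, so the others get W − 775 = $3168M.
Without AzureWave: best allocation of the remaining 4 bidders over all 5 bands is PeakComm→Band F ($937M), Solara→Band B ($709M), VistaNet→Band G ($897M), Meridian→Band D ($947M), total $3490M.
VCG payment = (others' best without AzureWave) − (others' welfare with AzureWave) = 3490 − 3168 = $322M.

AzureWave pays $322M.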